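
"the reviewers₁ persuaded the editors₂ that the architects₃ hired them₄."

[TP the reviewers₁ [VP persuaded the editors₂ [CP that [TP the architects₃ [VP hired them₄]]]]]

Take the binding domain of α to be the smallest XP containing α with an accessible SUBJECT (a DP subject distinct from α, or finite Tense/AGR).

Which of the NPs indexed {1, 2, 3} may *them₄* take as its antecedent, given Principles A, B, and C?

{1, 2}

*them* is a pronoun, so Principle B applies: it must be free in its binding domain.
Binding domain of *them₄*: the embedded TP, whose subject is the architects₃.
*the reviewers₁* c-commands the pronoun but from outside its binding domain, and is not c-commanded by it → coindexation permitted.
*the editors₂* c-commands the pronoun but from outside its binding domain, and is not c-commanded by it → coindexation permitted.
*the architects₃* c-commands the pronoun within its binding domain → coindexation would violate Principle B.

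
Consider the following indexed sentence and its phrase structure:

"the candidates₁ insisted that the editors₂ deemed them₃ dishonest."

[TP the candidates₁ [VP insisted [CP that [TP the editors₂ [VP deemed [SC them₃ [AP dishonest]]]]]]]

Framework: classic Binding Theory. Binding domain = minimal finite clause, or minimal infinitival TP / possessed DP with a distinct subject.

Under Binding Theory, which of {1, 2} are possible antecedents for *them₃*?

*them* is a pronoun, so Principle B applies: it must be free in its binding domain.
Binding domain of *them₃*: the embedded TP, whose subject is the editors₂.
*the candidates₁* c-commands the pronoun but from outside its binding domain, and is not c-commanded by it → coindexation permitted.
*the editors₂* c-commands the pronoun within its binding domain → coindexation would violate Principle B.

{1}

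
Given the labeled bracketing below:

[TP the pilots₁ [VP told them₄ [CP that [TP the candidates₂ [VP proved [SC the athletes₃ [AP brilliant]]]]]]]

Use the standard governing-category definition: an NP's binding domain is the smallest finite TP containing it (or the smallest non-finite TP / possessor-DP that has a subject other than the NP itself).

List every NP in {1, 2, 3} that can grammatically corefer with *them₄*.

none

*them* is a pronoun, so Principle B applies: it must be free in its binding domain.
Binding domain of *them₄*: the matrix TP, whose subject is the pilots₁.
*the pilots₁* c-commands the pronoun within its binding domain → coindexation would violate Principle B.
*the candidates₂*: the pronoun c-commands this R-expression → coindexation would violate Principle C on *the candidates₂*.
*the athletes₃*: the pronoun c-commands this R-expression → coindexation would violate Principle C on *the athletes₃*.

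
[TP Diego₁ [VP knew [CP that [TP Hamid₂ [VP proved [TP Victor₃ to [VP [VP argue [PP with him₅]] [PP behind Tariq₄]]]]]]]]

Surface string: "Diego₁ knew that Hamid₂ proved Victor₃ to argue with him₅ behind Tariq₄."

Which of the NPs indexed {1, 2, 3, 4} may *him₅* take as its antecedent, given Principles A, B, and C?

*him* is a pronoun, so Principle B applies: it must be free in its binding domain.
Binding domain of *him₅*: the embedded TP, whose subject is Victor₃.
*Diego₁* c-commands the pronoun but from outside its binding domain, and is not c-commanded by it → coindexation permitted.
*Hamid₂* c-commands the pronoun but from outside its binding domain, and is not c-commanded by it → coindexation permitted.
*Victor₃* c-commands the pronoun within its binding domain → coindexation would violate Principle B.
*Tariq₄* and the pronoun do not c-command one another → neither Principle B nor Principle C is at stake; coindexation permitted.

{1, 2, 4}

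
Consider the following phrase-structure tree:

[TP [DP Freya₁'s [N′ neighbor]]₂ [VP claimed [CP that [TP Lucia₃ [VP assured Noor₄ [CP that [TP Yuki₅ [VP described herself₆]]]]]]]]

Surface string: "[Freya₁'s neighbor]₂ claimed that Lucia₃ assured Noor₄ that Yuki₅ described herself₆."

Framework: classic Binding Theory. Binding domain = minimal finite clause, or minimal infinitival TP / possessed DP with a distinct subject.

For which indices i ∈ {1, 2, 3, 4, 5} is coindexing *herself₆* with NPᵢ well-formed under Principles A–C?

*herself* is an anaphor, so Principle A applies: it must be bound in its binding domain.
Binding domain of *herself₆*: the embedded TP, whose subject is Yuki₅.
*Freya₁* does not c-command the anaphor → cannot bind it.
*[Freya₁'s neighbor]₂* c-commands the anaphor but is outside its binding domain → cannot satisfy Principle A.
*Lucia₃* c-commands the anaphor but is outside its binding domain → cannot satisfy Principle A.
*Noor₄* c-commands the anaphor but is outside its binding domain → cannot satisfy Principle A.
*Yuki₅* c-commands the anaphor within its binding domain → licit binder.

{5}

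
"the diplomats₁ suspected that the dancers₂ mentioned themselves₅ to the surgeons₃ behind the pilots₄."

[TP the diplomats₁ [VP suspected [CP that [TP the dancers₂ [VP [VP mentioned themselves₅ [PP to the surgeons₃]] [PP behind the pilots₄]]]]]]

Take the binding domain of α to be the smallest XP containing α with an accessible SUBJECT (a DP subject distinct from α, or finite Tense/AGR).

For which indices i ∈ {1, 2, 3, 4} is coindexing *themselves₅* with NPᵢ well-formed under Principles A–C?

{2}

*themselves* is an anaphor, so Principle A applies: it must be bound in its binding domain.
Binding domain of *themselves₅*: the embedded TP, whose subject is the dancers₂.
*the diplomats₁* c-commands the anaphor but is outside its binding domain → cannot satisfy Principle A.
*the dancers₂* c-commands the anaphor within its binding domain → licit binder.
*the surgeons₃* does not c-command the anaphor → cannot bind it.
*the pilots₄* does not c-command the anaphor → cannot bind it.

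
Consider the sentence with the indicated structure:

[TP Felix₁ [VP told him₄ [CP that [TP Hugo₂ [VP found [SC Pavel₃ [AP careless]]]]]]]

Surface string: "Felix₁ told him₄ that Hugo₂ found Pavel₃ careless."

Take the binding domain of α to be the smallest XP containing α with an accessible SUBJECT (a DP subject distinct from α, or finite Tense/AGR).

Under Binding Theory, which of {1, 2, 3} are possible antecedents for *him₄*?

*him* is a pronoun, so Principle B applies: it must be free in its binding domain.
Binding domain of *him₄*: the matrix TP, whose subject is Felix₁.
*Felix₁* c-commands the pronoun within its binding domain → coindexation would violate Principle B.
*Hugo₂*: the pronoun c-commands this R-expression → coindexation would violate Principle C on *Hugo₂*.
*Pavel₃*: the pronoun c-commands this R-expression → coindexation would violate Principle C on *Pavel₃*.

none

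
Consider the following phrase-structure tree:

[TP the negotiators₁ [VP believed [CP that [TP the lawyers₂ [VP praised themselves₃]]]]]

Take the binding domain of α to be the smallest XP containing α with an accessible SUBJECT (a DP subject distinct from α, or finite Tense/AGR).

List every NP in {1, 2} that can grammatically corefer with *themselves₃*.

{2}

*themselves* is an anaphor, so Principle A applies: it must be bound in its binding domain.
Binding domain of *themselves₃*: the embedded TP, whose subject is the lawyers₂.
*the negotiators₁* c-commands the anaphor but is outside its binding domain → cannot satisfy Principle A.
*the lawyers₂* c-commands the anaphor within its binding domain → licit binder.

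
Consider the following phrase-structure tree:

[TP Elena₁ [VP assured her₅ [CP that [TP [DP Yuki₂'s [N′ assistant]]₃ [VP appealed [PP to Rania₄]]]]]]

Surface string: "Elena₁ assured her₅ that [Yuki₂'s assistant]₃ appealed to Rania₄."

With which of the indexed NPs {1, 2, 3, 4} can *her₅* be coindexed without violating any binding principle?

none

*her* is a pronoun, so Principle B applies: it must be free in its binding domain.
Binding domain of *her₅*: the matrix TP, whose subject is Elena₁.
*Elena₁* c-commands the pronoun within its binding domain → coindexation would violate Principle B.
*Yuki₂*: the pronoun c-commands this R-expression → coindexation would violate Principle C on *Yuki₂*.
*[Yuki₂'s assistant]₃*: the pronoun c-commands this R-expression → coindexation would violate Principle C on *[Yuki₂'s assistant]₃*.
*Rania₄*: the pronoun c-commands this R-expression → coindexation would violate Principle C on *Rania₄*.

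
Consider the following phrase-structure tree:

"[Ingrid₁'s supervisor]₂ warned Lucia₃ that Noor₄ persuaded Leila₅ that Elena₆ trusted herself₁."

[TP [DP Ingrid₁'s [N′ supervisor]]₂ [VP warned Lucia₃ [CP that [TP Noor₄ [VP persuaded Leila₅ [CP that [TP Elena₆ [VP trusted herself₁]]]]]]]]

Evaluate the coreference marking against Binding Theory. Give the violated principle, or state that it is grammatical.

The two coindexed NPs are *Ingrid₁* and *herself₁*.
*herself₁* is an anaphor. Principle A requires it to be bound within its binding domain — the embedded TP, whose subject is Elena₆.
Within that domain it is c-commanded by *Elena₆*, which does not share its index.
*Ingrid₁* does not c-command the anaphor at all.
The anaphor is unbound in its domain → Principle A violation.

Principle A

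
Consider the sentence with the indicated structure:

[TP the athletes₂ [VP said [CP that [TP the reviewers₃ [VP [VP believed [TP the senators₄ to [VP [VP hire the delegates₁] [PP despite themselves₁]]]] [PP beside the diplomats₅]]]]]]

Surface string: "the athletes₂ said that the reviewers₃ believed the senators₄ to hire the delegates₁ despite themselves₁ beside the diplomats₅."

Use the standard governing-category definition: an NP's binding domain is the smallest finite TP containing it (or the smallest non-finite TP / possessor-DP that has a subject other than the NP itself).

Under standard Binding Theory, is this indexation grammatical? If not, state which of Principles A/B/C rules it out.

The two coindexed NPs are *the delegates₁* and *themselves₁*.
*themselves₁* is an anaphor. Principle A requires it to be bound within its binding domain — the embedded TP, whose subject is the senators₄.
Within that domain it is c-commanded by *the senators₄*, which does not share its index.
*the delegates₁* does not c-command the anaphor at all.
The anaphor is unbound in its domain → Principle A violation.

Principle A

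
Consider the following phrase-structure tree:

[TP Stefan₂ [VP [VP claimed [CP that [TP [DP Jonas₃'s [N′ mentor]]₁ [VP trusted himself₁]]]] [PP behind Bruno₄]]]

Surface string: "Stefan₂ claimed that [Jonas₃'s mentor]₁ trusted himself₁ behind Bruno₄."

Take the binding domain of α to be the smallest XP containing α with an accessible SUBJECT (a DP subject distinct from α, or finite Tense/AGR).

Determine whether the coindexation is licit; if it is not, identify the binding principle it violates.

The two coindexed NPs are *[Jonas₃'s mentor]₁* and *himself₁*.
*himself₁* is an anaphor; its binding domain is the embedded TP, whose subject is [Jonas₃'s mentor]₁. *[Jonas₃'s mentor]₁* c-commands it within that domain and shares its index, so Principle A is satisfied.
*[Jonas₃'s mentor]₁* is an R-expression; *himself₁* does not c-command it, and no other NP shares its index, so Principle C is satisfied.
All principles are respected.

grammatical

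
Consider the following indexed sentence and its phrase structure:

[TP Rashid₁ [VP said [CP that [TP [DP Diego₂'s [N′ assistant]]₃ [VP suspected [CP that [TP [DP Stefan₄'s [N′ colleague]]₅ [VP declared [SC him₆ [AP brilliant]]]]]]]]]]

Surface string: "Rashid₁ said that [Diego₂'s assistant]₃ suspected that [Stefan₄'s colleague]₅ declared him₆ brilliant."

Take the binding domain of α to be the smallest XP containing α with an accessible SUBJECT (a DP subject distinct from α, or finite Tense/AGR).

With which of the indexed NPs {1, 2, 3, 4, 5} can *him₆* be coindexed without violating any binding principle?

{1, 2, 3, 4}

*him* is a pronoun, so Principle B applies: it must be free in its binding domain.
Binding domain of *him₆*: the embedded TP, whose subject is [Stefan₄'s colleague]₅.
*Rashid₁* c-commands the pronoun but from outside its binding domain, and is not c-commanded by it → coindexation permitted.
*Diego₂* and the pronoun do not c-command one another → neither Principle B nor Principle C is at stake; coindexation permitted.
*[Diego₂'s assistant]₃* c-commands the pronoun but from outside its binding domain, and is not c-commanded by it → coindexation permitted.
*Stefan₄* and the pronoun do not c-command one another → neither Principle B nor Principle C is at stake; coindexation permitted.
*[Stefan₄'s colleague]₅* c-commands the pronoun within its binding domain → coindexation would violate Principle B.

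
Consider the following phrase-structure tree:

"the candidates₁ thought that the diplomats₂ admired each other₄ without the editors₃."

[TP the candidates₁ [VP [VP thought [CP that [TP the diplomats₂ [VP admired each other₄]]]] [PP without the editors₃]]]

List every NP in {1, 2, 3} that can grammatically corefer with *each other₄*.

{2}

*each other* is an anaphor, so Principle A applies: it must be bound in its binding domain.
Binding domain of *each other₄*: the embedded TP, whose subject is the diplomats₂.
*the candidates₁* c-commands the anaphor but is outside its binding domain → cannot satisfy Principle A.
*the diplomats₂* c-commands the anaphor within its binding domain → licit binder.
*the editors₃* does not c-command the anaphor → cannot bind it.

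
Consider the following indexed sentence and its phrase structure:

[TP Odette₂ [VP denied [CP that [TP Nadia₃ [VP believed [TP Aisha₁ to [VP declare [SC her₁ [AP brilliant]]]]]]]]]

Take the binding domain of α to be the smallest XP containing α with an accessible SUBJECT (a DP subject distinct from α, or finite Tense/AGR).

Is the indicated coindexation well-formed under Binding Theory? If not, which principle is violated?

Principle B

The two coindexed NPs are *Aisha₁* and *her₁*.
*her₁* is a pronoun. Its binding domain is the embedded TP, whose subject is Aisha₁.
*Aisha₁* c-commands it within that domain and carries the same index.
The pronoun is locally bound → Principle B violation.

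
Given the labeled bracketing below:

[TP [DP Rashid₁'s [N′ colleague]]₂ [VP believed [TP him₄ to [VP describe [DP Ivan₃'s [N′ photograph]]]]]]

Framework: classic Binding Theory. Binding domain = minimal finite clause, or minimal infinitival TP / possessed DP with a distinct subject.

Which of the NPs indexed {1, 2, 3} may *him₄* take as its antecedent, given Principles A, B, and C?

{1}

*him* is a pronoun, so Principle B applies: it must be free in its binding domain.
Binding domain of *him₄*: the matrix TP, whose subject is [Rashid₁'s colleague]₂.
*Rashid₁* and the pronoun do not c-command one another → neither Principle B nor Principle C is at stake; coindexation permitted.
*[Rashid₁'s colleague]₂* c-commands the pronoun within its binding domain → coindexation would violate Principle B.
*Ivan₃*: the pronoun c-commands this R-expression → coindexation would violate Principle C on *Ivan₃*.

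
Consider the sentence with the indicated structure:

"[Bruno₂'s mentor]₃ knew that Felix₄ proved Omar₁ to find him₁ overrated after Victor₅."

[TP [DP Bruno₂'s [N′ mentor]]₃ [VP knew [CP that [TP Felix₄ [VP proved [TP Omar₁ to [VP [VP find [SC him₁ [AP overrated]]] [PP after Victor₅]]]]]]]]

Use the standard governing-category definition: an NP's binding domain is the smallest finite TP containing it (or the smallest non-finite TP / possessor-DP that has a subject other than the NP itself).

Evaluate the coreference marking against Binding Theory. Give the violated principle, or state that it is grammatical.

The two coindexed NPs are *Omar₁* and *him₁*.
*him₁* is a pronoun. Its binding domain is the embedded TP, whose subject is Omar₁.
*Omar₁* c-commands it within that domain and carries the same index.
The pronoun is locally bound → Principle B violation.

Principle B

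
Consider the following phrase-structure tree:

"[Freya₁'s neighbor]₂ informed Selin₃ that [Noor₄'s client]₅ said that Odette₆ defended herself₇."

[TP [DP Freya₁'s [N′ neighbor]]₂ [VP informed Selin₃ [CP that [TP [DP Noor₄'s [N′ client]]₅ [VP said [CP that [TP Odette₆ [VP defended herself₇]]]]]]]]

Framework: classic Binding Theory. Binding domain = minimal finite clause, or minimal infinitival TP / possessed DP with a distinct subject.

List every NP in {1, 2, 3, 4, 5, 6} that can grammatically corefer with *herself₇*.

{6}

*herself* is an anaphor, so Principle A applies: it must be bound in its binding domain.
Binding domain of *herself₇*: the embedded TP, whose subject is Odette₆.
*Freya₁* does not c-command the anaphor → cannot bind it.
*[Freya₁'s neighbor]₂* c-commands the anaphor but is outside its binding domain → cannot satisfy Principle A.
*Selin₃* c-commands the anaphor but is outside its binding domain → cannot satisfy Principle A.
*Noor₄* does not c-command the anaphor → cannot bind it.
*[Noor₄'s client]₅* c-commands the anaphor but is outside its binding domain → cannot satisfy Principle A.
*Odette₆* c-commands the anaphor within its binding domain → licit binder.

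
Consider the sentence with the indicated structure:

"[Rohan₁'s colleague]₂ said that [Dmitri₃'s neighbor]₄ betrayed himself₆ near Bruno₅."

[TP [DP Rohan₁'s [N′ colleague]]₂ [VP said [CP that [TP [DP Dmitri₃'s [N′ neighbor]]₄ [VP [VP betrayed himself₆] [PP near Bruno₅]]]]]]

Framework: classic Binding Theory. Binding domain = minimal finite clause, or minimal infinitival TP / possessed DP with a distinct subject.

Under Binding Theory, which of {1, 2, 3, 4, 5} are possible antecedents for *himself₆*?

{4}

*himself* is an anaphor, so Principle A applies: it must be bound in its binding domain.
Binding domain of *himself₆*: the embedded TP, whose subject is [Dmitri₃'s neighbor]₄.
*Rohan₁* does not c-command the anaphor → cannot bind it.
*[Rohan₁'s colleague]₂* c-commands the anaphor but is outside its binding domain → cannot satisfy Principle A.
*Dmitri₃* does not c-command the anaphor → cannot bind it.
*[Dmitri₃'s neighbor]₄* c-commands the anaphor within its binding domain → licit binder.
*Bruno₅* does not c-command the anaphor → cannot bind it.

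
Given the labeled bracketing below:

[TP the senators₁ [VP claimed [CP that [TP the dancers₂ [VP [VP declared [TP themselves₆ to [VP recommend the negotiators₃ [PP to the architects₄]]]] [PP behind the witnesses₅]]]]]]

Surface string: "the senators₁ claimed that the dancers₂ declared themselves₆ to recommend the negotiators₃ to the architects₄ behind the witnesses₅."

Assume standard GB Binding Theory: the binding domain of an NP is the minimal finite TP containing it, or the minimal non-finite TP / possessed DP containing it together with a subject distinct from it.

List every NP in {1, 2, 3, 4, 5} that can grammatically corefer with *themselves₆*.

*themselves* is an anaphor, so Principle A applies: it must be bound in its binding domain.
Binding domain of *themselves₆*: the embedded TP, whose subject is the dancers₂.
*the senators₁* c-commands the anaphor but is outside its binding domain → cannot satisfy Principle A.
*the dancers₂* c-commands the anaphor within its binding domain → licit binder.
*the negotiators₃* does not c-command the anaphor → cannot bind it.
*the architects₄* does not c-command the anaphor → cannot bind it.
*the witnesses₅* does not c-command the anaphor → cannot bind it.

{2}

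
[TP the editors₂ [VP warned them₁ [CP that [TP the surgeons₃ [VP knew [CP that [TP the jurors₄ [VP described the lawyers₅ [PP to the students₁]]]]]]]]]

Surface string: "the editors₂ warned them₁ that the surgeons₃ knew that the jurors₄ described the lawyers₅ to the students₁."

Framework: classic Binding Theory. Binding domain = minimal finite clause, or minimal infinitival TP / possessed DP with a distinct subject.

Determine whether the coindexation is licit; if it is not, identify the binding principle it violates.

Principle C

The two coindexed NPs are *them₁* and *the students₁*.
*the students₁* is an R-expression. Principle C requires it to be free everywhere.
*them₁* c-commands it and carries the same index.
The R-expression is bound → Principle C violation.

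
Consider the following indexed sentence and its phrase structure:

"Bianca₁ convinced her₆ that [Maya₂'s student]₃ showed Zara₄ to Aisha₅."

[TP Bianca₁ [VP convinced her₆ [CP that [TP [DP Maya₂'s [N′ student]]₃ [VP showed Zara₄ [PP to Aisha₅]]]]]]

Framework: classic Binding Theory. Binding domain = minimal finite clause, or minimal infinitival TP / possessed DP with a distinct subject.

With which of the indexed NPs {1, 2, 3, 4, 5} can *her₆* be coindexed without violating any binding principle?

none

*her* is a pronoun, so Principle B applies: it must be free in its binding domain.
Binding domain of *her₆*: the matrix TP, whose subject is Bianca₁.
*Bianca₁* c-commands the pronoun within its binding domain → coindexation would violate Principle B.
*Maya₂*: the pronoun c-commands this R-expression → coindexation would violate Principle C on *Maya₂*.
*[Maya₂'s student]₃*: the pronoun c-commands this R-expression → coindexation would violate Principle C on *[Maya₂'s student]₃*.
*Zara₄*: the pronoun c-commands this R-expression → coindexation would violate Principle C on *Zara₄*.
*Aisha₅*: the pronoun c-commands this R-expression → coindexation would violate Principle C on *Aisha₅*.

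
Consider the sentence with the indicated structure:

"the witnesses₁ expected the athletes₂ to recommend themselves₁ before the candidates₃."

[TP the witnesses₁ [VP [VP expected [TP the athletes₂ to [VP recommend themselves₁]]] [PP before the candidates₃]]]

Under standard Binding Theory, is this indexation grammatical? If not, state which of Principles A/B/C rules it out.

The two coindexed NPs are *the witnesses₁* and *themselves₁*.
*themselves₁* is an anaphor. Principle A requires it to be bound within its binding domain — the embedded TP, whose subject is the athletes₂.
Within that domain it is c-commanded by *the athletes₂*, which does not share its index.
*the witnesses₁* does c-command the anaphor, but from outside its binding domain.
The anaphor is unbound in its domain → Principle A violation.

Principle A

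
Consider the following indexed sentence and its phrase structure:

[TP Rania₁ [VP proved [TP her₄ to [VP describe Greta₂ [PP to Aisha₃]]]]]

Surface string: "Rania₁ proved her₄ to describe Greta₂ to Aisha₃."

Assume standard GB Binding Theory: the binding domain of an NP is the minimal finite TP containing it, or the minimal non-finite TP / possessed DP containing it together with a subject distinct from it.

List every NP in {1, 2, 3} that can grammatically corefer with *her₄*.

*her* is a pronoun, so Principle B applies: it must be free in its binding domain.
Binding domain of *her₄*: the matrix TP, whose subject is Rania₁.
*Rania₁* c-commands the pronoun within its binding domain → coindexation would violate Principle B.
*Greta₂*: the pronoun c-commands this R-expression → coindexation would violate Principle C on *Greta₂*.
*Aisha₃*: the pronoun c-commands this R-expression → coindexation would violate Principle C on *Aisha₃*.

none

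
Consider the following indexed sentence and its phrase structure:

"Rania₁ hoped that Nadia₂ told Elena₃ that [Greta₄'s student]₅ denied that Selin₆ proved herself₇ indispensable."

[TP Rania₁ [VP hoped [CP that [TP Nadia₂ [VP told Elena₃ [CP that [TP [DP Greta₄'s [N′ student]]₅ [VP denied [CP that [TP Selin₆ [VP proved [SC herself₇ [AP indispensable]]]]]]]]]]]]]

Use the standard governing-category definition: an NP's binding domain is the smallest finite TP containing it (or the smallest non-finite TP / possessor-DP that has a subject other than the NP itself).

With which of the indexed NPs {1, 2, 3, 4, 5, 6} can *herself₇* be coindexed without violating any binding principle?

{6}

*herself* is an anaphor, so Principle A applies: it must be bound in its binding domain.
Binding domain of *herself₇*: the embedded TP, whose subject is Selin₆.
*Rania₁* c-commands the anaphor but is outside its binding domain → cannot satisfy Principle A.
*Nadia₂* c-commands the anaphor but is outside its binding domain → cannot satisfy Principle A.
*Elena₃* c-commands the anaphor but is outside its binding domain → cannot satisfy Principle A.
*Greta₄* does not c-command the anaphor → cannot bind it.
*[Greta₄'s student]₅* c-commands the anaphor but is outside its binding domain → cannot satisfy Principle A.
*Selin₆* c-commands the anaphor within its binding domain → licit binder.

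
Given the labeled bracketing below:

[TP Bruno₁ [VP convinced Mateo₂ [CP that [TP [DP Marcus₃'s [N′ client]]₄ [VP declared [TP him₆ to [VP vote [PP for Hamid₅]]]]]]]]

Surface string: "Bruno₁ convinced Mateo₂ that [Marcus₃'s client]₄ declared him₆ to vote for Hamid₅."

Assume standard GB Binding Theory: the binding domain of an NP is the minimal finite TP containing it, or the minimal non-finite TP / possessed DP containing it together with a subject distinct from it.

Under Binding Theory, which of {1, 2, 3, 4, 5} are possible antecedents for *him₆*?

*him* is a pronoun, so Principle B applies: it must be free in its binding domain.
Binding domain of *him₆*: the embedded TP, whose subject is [Marcus₃'s client]₄.
*Bruno₁* c-commands the pronoun but from outside its binding domain, and is not c-commanded by it → coindexation permitted.
*Mateo₂* c-commands the pronoun but from outside its binding domain, and is not c-commanded by it → coindexation permitted.
*Marcus₃* and the pronoun do not c-command one another → neither Principle B nor Principle C is at stake; coindexation permitted.
*[Marcus₃'s client]₄* c-commands the pronoun within its binding domain → coindexation would violate Principle B.
*Hamid₅*: the pronoun c-commands this R-expression → coindexation would violate Principle C on *Hamid₅*.

{1, 2, 3}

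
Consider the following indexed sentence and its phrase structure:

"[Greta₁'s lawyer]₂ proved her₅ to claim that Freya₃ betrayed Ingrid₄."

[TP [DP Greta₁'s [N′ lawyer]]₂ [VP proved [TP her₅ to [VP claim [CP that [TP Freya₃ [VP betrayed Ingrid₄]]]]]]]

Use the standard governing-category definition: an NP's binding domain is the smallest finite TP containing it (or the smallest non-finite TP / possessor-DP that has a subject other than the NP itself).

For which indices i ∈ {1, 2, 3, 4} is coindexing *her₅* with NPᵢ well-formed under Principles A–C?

*her* is a pronoun, so Principle B applies: it must be free in its binding domain.
Binding domain of *her₅*: the matrix TP, whose subject is [Greta₁'s lawyer]₂.
*Greta₁* and the pronoun do not c-command one another → neither Principle B nor Principle C is at stake; coindexation permitted.
*[Greta₁'s lawyer]₂* c-commands the pronoun within its binding domain → coindexation would violate Principle B.
*Freya₃*: the pronoun c-commands this R-expression → coindexation would violate Principle C on *Freya₃*.
*Ingrid₄*: the pronoun c-commands this R-expression → coindexation would violate Principle C on *Ingrid₄*.

{1}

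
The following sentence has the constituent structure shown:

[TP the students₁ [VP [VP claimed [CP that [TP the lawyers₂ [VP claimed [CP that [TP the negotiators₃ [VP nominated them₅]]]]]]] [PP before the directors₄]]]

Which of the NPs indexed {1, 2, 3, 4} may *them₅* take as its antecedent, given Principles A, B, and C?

{1, 2, 4}

*them* is a pronoun, so Principle B applies: it must be free in its binding domain.
Binding domain of *them₅*: the embedded TP, whose subject is the negotiators₃.
*the students₁* c-commands the pronoun but from outside its binding domain, and is not c-commanded by it → coindexation permitted.
*the lawyers₂* c-commands the pronoun but from outside its binding domain, and is not c-commanded by it → coindexation permitted.
*the negotiators₃* c-commands the pronoun within its binding domain → coindexation would violate Principle B.
*the directors₄* and the pronoun do not c-command one another → neither Principle B nor Principle C is at stake; coindexation permitted.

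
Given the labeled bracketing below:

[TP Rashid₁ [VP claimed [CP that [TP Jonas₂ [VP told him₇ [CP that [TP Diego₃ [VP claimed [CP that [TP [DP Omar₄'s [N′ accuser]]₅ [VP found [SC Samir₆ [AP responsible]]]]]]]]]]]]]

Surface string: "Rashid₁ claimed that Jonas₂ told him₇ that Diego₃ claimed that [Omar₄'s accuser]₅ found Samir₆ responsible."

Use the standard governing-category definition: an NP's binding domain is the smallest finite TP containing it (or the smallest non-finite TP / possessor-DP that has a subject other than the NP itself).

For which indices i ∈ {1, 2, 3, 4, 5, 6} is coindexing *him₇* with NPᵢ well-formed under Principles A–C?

*him* is a pronoun, so Principle B applies: it must be free in its binding domain.
Binding domain of *him₇*: the embedded TP, whose subject is Jonas₂.
*Rashid₁* c-commands the pronoun but from outside its binding domain, and is not c-commanded by it → coindexation permitted.
*Jonas₂* c-commands the pronoun within its binding domain → coindexation would violate Principle B.
*Diego₃*: the pronoun c-commands this R-expression → coindexation would violate Principle C on *Diego₃*.
*Omar₄*: the pronoun c-commands this R-expression → coindexation would violate Principle C on *Omar₄*.
*[Omar₄'s accuser]₅*: the pronoun c-commands this R-expression → coindexation would violate Principle C on *[Omar₄'s accuser]₅*.
*Samir₆*: the pronoun c-commands this R-expression → coindexation would violate Principle C on *Samir₆*.

{1}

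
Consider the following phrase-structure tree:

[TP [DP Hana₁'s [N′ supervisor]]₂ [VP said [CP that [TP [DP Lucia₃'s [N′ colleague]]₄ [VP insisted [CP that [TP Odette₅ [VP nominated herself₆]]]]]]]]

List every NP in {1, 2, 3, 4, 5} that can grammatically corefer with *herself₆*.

*herself* is an anaphor, so Principle A applies: it must be bound in its binding domain.
Binding domain of *herself₆*: the embedded TP, whose subject is Odette₅.
*Hana₁* does not c-command the anaphor → cannot bind it.
*[Hana₁'s supervisor]₂* c-commands the anaphor but is outside its binding domain → cannot satisfy Principle A.
*Lucia₃* does not c-command the anaphor → cannot bind it.
*[Lucia₃'s colleague]₄* c-commands the anaphor but is outside its binding domain → cannot satisfy Principle A.
*Odette₅* c-commands the anaphor within its binding domain → licit binder.

{5}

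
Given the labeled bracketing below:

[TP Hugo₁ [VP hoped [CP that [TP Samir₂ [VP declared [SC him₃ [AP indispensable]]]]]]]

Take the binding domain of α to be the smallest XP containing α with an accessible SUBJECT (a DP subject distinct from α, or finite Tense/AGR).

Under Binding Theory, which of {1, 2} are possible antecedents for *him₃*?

*him* is a pronoun, so Principle B applies: it must be free in its binding domain.
Binding domain of *him₃*: the embedded TP, whose subject is Samir₂.
*Hugo₁* c-commands the pronoun but from outside its binding domain, and is not c-commanded by it → coindexation permitted.
*Samir₂* c-commands the pronoun within its binding domain → coindexation would violate Principle B.

{1}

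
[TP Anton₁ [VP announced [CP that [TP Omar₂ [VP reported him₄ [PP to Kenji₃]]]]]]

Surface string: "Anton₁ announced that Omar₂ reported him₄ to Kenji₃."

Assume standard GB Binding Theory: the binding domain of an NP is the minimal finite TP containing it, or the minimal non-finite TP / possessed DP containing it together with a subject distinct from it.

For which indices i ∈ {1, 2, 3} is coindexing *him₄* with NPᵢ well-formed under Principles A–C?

*him* is a pronoun, so Principle B applies: it must be free in its binding domain.
Binding domain of *him₄*: the embedded TP, whose subject is Omar₂.
*Anton₁* c-commands the pronoun but from outside its binding domain, and is not c-commanded by it → coindexation permitted.
*Omar₂* c-commands the pronoun within its binding domain → coindexation would violate Principle B.
*Kenji₃*: the pronoun c-commands this R-expression → coindexation would violate Principle C on *Kenji₃*.

{1}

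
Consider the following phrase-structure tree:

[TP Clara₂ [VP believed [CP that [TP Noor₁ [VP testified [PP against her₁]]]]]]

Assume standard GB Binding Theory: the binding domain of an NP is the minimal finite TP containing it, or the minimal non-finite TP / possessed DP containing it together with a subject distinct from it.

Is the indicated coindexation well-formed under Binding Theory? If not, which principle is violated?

Principle B

The two coindexed NPs are *Noor₁* and *her₁*.
*her₁* is a pronoun. Its binding domain is the embedded TP, whose subject is Noor₁.
*Noor₁* c-commands it within that domain and carries the same index.
The pronoun is locally bound → Principle B violation.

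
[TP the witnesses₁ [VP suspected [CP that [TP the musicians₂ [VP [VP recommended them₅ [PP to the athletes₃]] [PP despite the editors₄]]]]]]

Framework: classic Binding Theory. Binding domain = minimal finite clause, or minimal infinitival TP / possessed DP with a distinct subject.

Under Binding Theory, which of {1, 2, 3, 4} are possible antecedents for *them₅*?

*them* is a pronoun, so Principle B applies: it must be free in its binding domain.
Binding domain of *them₅*: the embedded TP, whose subject is the musicians₂.
*the witnesses₁* c-commands the pronoun but from outside its binding domain, and is not c-commanded by it → coindexation permitted.
*the musicians₂* c-commands the pronoun within its binding domain → coindexation would violate Principle B.
*the athletes₃*: the pronoun c-commands this R-expression → coindexation would violate Principle C on *the athletes₃*.
*the editors₄* and the pronoun do not c-command one another → neither Principle B nor Principle C is at stake; coindexation permitted.

{1, 4}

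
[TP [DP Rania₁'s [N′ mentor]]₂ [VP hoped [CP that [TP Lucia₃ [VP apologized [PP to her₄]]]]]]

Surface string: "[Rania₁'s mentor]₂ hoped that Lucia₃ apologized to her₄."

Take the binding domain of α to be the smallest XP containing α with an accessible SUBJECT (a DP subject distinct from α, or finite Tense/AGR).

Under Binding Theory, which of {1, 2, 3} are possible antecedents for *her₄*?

*her* is a pronoun, so Principle B applies: it must be free in its binding domain.
Binding domain of *her₄*: the embedded TP, whose subject is Lucia₃.
*Rania₁* and the pronoun do not c-command one another → neither Principle B nor Principle C is at stake; coindexation permitted.
*[Rania₁'s mentor]₂* c-commands the pronoun but from outside its binding domain, and is not c-commanded by it → coindexation permitted.
*Lucia₃* c-commands the pronoun within its binding domain → coindexation would violate Principle B.

{1, 2}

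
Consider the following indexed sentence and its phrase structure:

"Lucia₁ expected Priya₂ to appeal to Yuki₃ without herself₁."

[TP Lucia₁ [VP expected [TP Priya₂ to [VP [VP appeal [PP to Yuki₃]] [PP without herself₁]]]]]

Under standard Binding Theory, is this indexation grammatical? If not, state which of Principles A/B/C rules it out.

Principle A

The two coindexed NPs are *Lucia₁* and *herself₁*.
*herself₁* is an anaphor. Principle A requires it to be bound within its binding domain — the embedded TP, whose subject is Priya₂.
Within that domain it is c-commanded by *Priya₂*, which does not share its index.
*Lucia₁* does c-command the anaphor, but from outside its binding domain.
The anaphor is unbound in its domain → Principle A violation.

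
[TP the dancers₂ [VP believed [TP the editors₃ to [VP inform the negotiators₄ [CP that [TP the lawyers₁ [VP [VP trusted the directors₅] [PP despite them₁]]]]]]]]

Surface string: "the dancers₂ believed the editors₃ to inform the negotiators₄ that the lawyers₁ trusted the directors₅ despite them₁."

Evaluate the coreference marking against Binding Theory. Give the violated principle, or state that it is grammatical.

The two coindexed NPs are *the lawyers₁* and *them₁*.
*them₁* is a pronoun. Its binding domain is the embedded TP, whose subject is the lawyers₁.
*the lawyers₁* c-commands it within that domain and carries the same index.
The pronoun is locally bound → Principle B violation.

Principle B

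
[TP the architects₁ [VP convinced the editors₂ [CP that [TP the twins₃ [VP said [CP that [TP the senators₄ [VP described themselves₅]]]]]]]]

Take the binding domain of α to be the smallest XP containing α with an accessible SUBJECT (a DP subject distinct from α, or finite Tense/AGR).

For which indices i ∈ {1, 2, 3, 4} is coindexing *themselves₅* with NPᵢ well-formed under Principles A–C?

{4}

*themselves* is an anaphor, so Principle A applies: it must be bound in its binding domain.
Binding domain of *themselves₅*: the embedded TP, whose subject is the senators₄.
*the architects₁* c-commands the anaphor but is outside its binding domain → cannot satisfy Principle A.
*the editors₂* c-commands the anaphor but is outside its binding domain → cannot satisfy Principle A.
*the twins₃* c-commands the anaphor but is outside its binding domain → cannot satisfy Principle A.
*the senators₄* c-commands the anaphor within its binding domain → licit binder.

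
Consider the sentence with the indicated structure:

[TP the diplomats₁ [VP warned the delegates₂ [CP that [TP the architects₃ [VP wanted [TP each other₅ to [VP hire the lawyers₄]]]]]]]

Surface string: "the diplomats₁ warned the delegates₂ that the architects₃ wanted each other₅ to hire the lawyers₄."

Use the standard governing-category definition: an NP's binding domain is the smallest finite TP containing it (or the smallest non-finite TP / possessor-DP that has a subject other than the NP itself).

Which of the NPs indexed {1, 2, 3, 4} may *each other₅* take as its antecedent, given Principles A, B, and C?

*each other* is an anaphor, so Principle A applies: it must be bound in its binding domain.
Binding domain of *each other₅*: the embedded TP, whose subject is the architects₃.
*the diplomats₁* c-commands the anaphor but is outside its binding domain → cannot satisfy Principle A.
*the delegates₂* c-commands the anaphor but is outside its binding domain → cannot satisfy Principle A.
*the architects₃* c-commands the anaphor within its binding domain → licit binder.
*the lawyers₄* does not c-command the anaphor → cannot bind it.

{3}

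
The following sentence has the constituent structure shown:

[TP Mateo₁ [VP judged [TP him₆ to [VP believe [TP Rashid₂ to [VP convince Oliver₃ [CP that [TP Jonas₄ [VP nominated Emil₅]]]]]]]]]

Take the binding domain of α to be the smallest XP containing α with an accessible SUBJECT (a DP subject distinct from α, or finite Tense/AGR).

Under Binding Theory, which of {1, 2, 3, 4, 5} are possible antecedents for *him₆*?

*him* is a pronoun, so Principle B applies: it must be free in its binding domain.
Binding domain of *him₆*: the matrix TP, whose subject is Mateo₁.
*Mateo₁* c-commands the pronoun within its binding domain → coindexation would violate Principle B.
*Rashid₂*: the pronoun c-commands this R-expression → coindexation would violate Principle C on *Rashid₂*.
*Oliver₃*: the pronoun c-commands this R-expression → coindexation would violate Principle C on *Oliver₃*.
*Jonas₄*: the pronoun c-commands this R-expression → coindexation would violate Principle C on *Jonas₄*.
*Emil₅*: the pronoun c-commands this R-expression → coindexation would violate Principle C on *Emil₅*.

none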